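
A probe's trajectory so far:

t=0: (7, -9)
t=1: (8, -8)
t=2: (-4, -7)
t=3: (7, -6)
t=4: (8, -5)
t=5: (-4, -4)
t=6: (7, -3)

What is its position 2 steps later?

First: cycles through 7, 8, -4 every 3 steps. Step 8 lands at position 2 of the cycle → -4.
Second: linear, +1 per step → -1 at step 8.

(-4, -1)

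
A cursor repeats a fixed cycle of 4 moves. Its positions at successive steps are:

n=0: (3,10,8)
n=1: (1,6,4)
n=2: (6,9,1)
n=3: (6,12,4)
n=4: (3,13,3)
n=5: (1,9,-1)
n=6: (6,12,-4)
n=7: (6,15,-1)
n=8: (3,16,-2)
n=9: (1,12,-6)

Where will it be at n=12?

(3,19,-7)

The moves between consecutive positions are (-2,-4,-4), (+5,+3,-3), (+0,+3,+3), (-3,+1,-1), (-2,-4,-4), (+5,+3,-3), (+0,+3,+3), (-3,+1,-1), (-2,-4,-4); they repeat the 4-cycle [(-2,-4,-4), (+5,+3,-3), (+0,+3,+3), (-3,+1,-1)].
step 10: apply (+5,+3,-3) → (6,15,-9)
step 11: apply (+0,+3,+3) → (6,18,-6)
step 12: apply (-3,+1,-1) → (3,19,-7)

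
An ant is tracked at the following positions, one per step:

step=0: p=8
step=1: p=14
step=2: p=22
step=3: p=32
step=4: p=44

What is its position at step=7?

p=92

Successive displacements: +6, +8, +10, +12 — each changes by +2.
step 5: 44 + 14 → p=58
step 6: 58 + 16 → p=74
step 7: 74 + 18 → p=92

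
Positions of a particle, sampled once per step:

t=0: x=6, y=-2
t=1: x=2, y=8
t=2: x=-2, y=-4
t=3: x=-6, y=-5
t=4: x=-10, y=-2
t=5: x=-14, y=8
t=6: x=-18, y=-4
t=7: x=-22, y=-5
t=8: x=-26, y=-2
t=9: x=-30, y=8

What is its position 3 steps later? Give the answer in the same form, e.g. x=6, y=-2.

x=-42, y=-2

X: linear, -4 per step → -42 at step 12.
Y: cycles through -2, 8, -4, -5 every 4 steps. Step 12 lands at position 0 of the cycle → -2.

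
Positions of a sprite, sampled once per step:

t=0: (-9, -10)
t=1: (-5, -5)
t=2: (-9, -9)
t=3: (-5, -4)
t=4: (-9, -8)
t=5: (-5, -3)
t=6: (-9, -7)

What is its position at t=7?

(-5, -2)

Differencing gives (+4, +5), (-4, -4), (+4, +5), (-4, -4), (+4, +5), (-4, -4). This is the pattern (+4, +5), (-4, -4) repeated.
step 7: apply (+4, +5) → (-5, -2)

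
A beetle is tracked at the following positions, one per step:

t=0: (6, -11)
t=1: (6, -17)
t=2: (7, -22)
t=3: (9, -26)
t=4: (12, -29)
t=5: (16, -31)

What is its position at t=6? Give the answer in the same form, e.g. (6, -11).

(21, -32)

First differences are (+0, -6), (+1, -5), (+2, -4), (+3, -3), (+4, -2); their common second difference is (+1, +1) (constant acceleration).
step 6: (16, -31) + (+5, -1) → (21, -32)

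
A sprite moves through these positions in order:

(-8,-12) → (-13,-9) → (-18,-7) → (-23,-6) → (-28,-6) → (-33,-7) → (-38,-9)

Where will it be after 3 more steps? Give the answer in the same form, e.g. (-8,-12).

(-53,-21)

Taking differences between consecutive positions: (-5,+3), (-5,+2), (-5,+1), (-5,+0), (-5,-1), (-5,-2). These grow by (+0,-1) each step.
step 7: (-38,-9) + (-5,-3) → (-43,-12)
step 8: (-43,-12) + (-5,-4) → (-48,-16)
step 9: (-48,-16) + (-5,-5) → (-53,-21)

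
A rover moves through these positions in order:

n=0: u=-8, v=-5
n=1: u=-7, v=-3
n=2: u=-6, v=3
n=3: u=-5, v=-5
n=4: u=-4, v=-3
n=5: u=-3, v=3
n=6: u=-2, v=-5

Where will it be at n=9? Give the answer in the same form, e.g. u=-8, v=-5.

u=1, v=-5

U: linear, +1 per step → 1 at step 9.
V: cycles through -5, -3, 3 every 3 steps. Step 9 lands at position 0 of the cycle → -5.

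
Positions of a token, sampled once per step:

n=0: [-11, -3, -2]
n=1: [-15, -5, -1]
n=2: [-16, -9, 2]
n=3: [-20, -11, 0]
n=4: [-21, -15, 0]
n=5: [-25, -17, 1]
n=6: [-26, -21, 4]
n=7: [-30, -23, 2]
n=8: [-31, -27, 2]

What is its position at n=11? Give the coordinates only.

[-40, -35, 4]

Differencing gives [-4, -2, +1], [-1, -4, +3], [-4, -2, -2], [-1, -4, +0], [-4, -2, +1], [-1, -4, +3], [-4, -2, -2], [-1, -4, +0]. This is the pattern [-4, -2, +1], [-1, -4, +3], [-4, -2, -2], [-1, -4, +0] repeated.
step 9: apply [-4, -2, +1] → [-35, -29, 3]
step 10: apply [-1, -4, +3] → [-36, -33, 6]
step 11: apply [-4, -2, -2] → [-40, -35, 4]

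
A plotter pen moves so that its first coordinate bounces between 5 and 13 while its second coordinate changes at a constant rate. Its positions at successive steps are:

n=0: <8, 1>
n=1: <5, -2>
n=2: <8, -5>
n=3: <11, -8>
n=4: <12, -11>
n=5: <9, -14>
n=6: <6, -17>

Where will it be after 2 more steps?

<10, -23>

The first coordinate reflects between 5 and 13, moving 3 per step.
  step 7: 6 → 7
  step 8: 7 → 10
The second coordinate changes by -3 each step: at step 8 it is -23.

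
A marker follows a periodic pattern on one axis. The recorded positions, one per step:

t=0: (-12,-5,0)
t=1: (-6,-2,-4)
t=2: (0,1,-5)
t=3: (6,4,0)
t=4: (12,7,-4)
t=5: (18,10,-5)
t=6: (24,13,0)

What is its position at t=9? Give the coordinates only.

(42,22,0)

First: linear, +6 per step → 42 at step 9.
Second: linear, +3 per step → 22 at step 9.
Third: cycles through 0, -4, -5 every 3 steps. Step 9 lands at position 0 of the cycle → 0.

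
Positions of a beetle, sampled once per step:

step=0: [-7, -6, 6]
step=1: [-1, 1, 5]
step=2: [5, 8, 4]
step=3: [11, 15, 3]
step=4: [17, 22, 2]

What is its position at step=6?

[29, 36, 0]

The position changes by [+6, +7, -1] every step.
step 5: [17, 22, 2] + [+6, +7, -1] → [23, 29, 1]
step 6: [23, 29, 1] + [+6, +7, -1] → [29, 36, 0]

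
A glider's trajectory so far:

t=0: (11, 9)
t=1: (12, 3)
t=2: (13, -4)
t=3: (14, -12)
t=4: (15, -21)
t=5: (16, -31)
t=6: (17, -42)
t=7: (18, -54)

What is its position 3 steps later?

(21, -96)

Taking differences between consecutive positions: (+1, -6), (+1, -7), (+1, -8), (+1, -9), (+1, -10), (+1, -11), (+1, -12). These grow by (+0, -1) each step.
step 8: (18, -54) + (+1, -13) → (19, -67)
step 9: (19, -67) + (+1, -14) → (20, -81)
step 10: (20, -81) + (+1, -15) → (21, -96)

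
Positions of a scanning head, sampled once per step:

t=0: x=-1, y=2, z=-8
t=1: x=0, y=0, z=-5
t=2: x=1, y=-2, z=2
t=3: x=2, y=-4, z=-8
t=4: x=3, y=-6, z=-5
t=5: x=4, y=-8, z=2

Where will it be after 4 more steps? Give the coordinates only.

x=8, y=-16, z=-8

The x coordinate changes by +1 each step, so at step 9 it is -1 + 9·(1) = 8.
The y coordinate changes by -2 each step, so at step 9 it is 2 + 9·(-2) = -16.
The z coordinate repeats the cycle [-8, -5, 2] with period 3; step 9 mod 3 = 0, giving -8.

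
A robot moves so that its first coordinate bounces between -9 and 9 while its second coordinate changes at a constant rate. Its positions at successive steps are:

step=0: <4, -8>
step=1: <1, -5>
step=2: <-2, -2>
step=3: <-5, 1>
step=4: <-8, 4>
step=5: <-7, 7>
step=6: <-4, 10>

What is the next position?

The first coordinate travels 3 per step and bounces off the walls at -9 and 9.
  step 7: -4 → -1
The second coordinate changes by +3 each step: at step 7 it is 13.

<-1, 13>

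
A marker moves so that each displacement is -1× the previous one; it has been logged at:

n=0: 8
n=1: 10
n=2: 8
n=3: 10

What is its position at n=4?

8

Step-to-step displacements: +2, -2, +2; each is -1× the previous.
step 4: 10 − 2 → 8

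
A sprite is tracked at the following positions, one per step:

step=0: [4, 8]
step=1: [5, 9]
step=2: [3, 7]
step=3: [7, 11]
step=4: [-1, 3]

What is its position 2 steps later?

[-17, -13]

Step-to-step displacements: [+1, +1], [-2, -2], [+4, +4], [-8, -8]; each is -2× the previous.
step 5: [-1, 3] + [+16, +16] → [15, 19]
step 6: [15, 19] + [-32, -32] → [-17, -13]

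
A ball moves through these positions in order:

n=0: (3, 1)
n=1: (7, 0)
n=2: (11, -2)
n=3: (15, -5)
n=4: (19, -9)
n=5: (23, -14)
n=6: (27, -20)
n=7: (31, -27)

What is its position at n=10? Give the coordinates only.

(43, -54)

Successive displacements: (+4, -1), (+4, -2), (+4, -3), (+4, -4), (+4, -5), (+4, -6), (+4, -7) — each changes by (+0, -1).
step 8: (31, -27) + (+4, -8) → (35, -35)
step 9: (35, -35) + (+4, -9) → (39, -44)
step 10: (39, -44) + (+4, -10) → (43, -54)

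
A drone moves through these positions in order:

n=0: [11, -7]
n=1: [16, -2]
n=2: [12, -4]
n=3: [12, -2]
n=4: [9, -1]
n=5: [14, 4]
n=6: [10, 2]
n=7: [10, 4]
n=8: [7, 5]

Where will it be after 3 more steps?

[8, 10]

The moves between consecutive positions are [+5, +5], [-4, -2], [+0, +2], [-3, +1], [+5, +5], [-4, -2], [+0, +2], [-3, +1]; they repeat the 4-cycle [[+5, +5], [-4, -2], [+0, +2], [-3, +1]].
step 9: apply [+5, +5] → [12, 10]
step 10: apply [-4, -2] → [8, 8]
step 11: apply [+0, +2] → [8, 10]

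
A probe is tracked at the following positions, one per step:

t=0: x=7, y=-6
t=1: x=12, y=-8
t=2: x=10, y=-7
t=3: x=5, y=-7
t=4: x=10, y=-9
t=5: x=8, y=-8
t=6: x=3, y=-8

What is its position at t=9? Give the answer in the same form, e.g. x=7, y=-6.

The moves between consecutive positions are (+5,-2), (-2,+1), (-5,+0), (+5,-2), (-2,+1), (-5,+0); they repeat the 3-cycle [(+5,-2), (-2,+1), (-5,+0)].
step 7: apply (+5,-2) → x=8, y=-10
step 8: apply (-2,+1) → x=6, y=-9
step 9: apply (-5,+0) → x=1, y=-9

x=1, y=-9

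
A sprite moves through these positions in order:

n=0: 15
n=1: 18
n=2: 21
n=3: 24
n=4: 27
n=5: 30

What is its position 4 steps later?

42

Constant displacement of +3 per step.
step 6: 30 + 3 → 33
step 7: 33 + 3 → 36
step 8: 36 + 3 → 39
step 9: 39 + 3 → 42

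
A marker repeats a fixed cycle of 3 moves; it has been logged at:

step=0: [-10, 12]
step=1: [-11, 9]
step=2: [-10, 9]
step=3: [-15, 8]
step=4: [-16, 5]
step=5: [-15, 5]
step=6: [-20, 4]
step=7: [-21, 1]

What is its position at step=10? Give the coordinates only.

Step-to-step displacements: [-1, -3], [+1, +0], [-5, -1], [-1, -3], [+1, +0], [-5, -1], [-1, -3] — a repeating cycle of length 3.
step 8: apply [+1, +0] → [-20, 1]
step 9: apply [-5, -1] → [-25, 0]
step 10: apply [-1, -3] → [-26, -3]

[-26, -3]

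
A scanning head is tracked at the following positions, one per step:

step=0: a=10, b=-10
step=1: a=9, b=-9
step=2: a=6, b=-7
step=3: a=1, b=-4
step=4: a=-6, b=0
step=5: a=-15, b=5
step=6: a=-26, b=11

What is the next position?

a=-39, b=18

First differences are (-1, +1), (-3, +2), (-5, +3), (-7, +4), (-9, +5), (-11, +6); their common second difference is (-2, +1) (constant acceleration).
step 7: a=-26, b=11 + (-13, +7) → a=-39, b=18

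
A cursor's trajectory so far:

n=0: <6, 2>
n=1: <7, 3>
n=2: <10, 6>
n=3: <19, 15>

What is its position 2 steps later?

<127, 123>

Consecutive displacements <+1, +1>, <+3, +3>, <+9, +9> scale by a factor of 3 each step.
step 4: <19, 15> + <+27, +27> → <46, 42>
step 5: <46, 42> + <+81, +81> → <127, 123>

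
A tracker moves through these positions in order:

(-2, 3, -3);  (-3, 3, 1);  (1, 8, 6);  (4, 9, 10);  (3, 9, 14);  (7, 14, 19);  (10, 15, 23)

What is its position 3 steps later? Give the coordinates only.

(16, 21, 36)

Step-to-step displacements: (-1, +0, +4), (+4, +5, +5), (+3, +1, +4), (-1, +0, +4), (+4, +5, +5), (+3, +1, +4) — a repeating cycle of length 3.
step 7: apply (-1, +0, +4) → (9, 15, 27)
step 8: apply (+4, +5, +5) → (13, 20, 32)
step 9: apply (+3, +1, +4) → (16, 21, 36)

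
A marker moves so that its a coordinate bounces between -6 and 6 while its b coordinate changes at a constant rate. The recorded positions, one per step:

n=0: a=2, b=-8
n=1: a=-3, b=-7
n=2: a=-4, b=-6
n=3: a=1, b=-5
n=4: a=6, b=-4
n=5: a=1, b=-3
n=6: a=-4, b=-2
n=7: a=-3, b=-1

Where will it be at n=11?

The a coordinate reflects between -6 and 6, moving 5 per step.
  step 8: -3 → 2
  step 9: 2 → 5
  step 10: 5 → 0
  step 11: 0 → -5
The b coordinate changes by +1 each step: at step 11 it is 3.

a=-5, b=3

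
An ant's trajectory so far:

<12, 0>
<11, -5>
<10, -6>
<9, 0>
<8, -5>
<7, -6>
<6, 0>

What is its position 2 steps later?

<4, -6>

The first coordinate changes by -1 each step, so at step 8 it is 12 + 8·(-1) = 4.
The second coordinate repeats the cycle [0, -5, -6] with period 3; step 8 mod 3 = 2, giving -6.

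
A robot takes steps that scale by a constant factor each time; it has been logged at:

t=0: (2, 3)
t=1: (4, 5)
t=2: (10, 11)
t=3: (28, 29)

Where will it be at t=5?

(244, 245)

Step-to-step displacements: (+2, +2), (+6, +6), (+18, +18); each is 3× the previous.
step 4: (28, 29) + (+54, +54) → (82, 83)
step 5: (82, 83) + (+162, +162) → (244, 245)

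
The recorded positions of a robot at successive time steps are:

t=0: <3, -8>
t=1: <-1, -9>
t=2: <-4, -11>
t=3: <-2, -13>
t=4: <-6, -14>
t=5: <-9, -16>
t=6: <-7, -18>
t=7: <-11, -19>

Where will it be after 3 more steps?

<-16, -24>

Step-to-step displacements: <-4, -1>, <-3, -2>, <+2, -2>, <-4, -1>, <-3, -2>, <+2, -2>, <-4, -1> — a repeating cycle of length 3.
step 8: apply <-3, -2> → <-14, -21>
step 9: apply <+2, -2> → <-12, -23>
step 10: apply <-4, -1> → <-16, -24>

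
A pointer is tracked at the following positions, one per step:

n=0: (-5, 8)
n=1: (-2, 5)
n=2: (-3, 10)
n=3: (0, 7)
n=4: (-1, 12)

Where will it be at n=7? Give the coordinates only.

The moves between consecutive positions are (+3, -3), (-1, +5), (+3, -3), (-1, +5); they repeat the 2-cycle [(+3, -3), (-1, +5)].
step 5: apply (+3, -3) → (2, 9)
step 6: apply (-1, +5) → (1, 14)
step 7: apply (+3, -3) → (4, 11)

(4, 11)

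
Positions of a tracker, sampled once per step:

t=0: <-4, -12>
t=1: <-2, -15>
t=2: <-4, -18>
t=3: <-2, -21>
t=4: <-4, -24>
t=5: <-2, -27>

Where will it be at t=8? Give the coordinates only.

First: cycles through -4, -2 every 2 steps. Step 8 lands at position 0 of the cycle → -4.
Second: linear, -3 per step → -36 at step 8.

<-4, -36>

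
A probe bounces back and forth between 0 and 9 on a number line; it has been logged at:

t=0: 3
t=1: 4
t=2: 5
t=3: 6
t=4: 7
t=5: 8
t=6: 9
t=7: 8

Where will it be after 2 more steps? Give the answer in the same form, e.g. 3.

The value travels 1 per step and bounces off the walls at 0 and 9.
  step 8: 8 → 7
  step 9: 7 → 6

6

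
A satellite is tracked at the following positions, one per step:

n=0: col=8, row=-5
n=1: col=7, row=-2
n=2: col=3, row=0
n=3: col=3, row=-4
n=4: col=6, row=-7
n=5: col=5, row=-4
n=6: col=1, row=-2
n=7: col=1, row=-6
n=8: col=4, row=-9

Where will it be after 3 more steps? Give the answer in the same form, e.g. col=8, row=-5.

col=-1, row=-8

The moves between consecutive positions are (-1, +3), (-4, +2), (+0, -4), (+3, -3), (-1, +3), (-4, +2), (+0, -4), (+3, -3); they repeat the 4-cycle [(-1, +3), (-4, +2), (+0, -4), (+3, -3)].
step 9: apply (-1, +3) → col=3, row=-6
step 10: apply (-4, +2) → col=-1, row=-4
step 11: apply (+0, -4) → col=-1, row=-8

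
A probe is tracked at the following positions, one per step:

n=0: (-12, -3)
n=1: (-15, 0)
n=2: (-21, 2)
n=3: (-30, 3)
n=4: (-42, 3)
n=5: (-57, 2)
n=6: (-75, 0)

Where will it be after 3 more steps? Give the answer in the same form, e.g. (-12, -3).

Successive displacements: (-3, +3), (-6, +2), (-9, +1), (-12, +0), (-15, -1), (-18, -2) — each changes by (-3, -1).
step 7: (-75, 0) + (-21, -3) → (-96, -3)
step 8: (-96, -3) + (-24, -4) → (-120, -7)
step 9: (-120, -7) + (-27, -5) → (-147, -12)

(-147, -12)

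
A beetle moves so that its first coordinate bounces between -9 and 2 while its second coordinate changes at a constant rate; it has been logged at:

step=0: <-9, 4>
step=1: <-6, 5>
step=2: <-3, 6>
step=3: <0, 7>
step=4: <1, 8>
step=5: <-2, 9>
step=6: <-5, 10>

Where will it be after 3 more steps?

<-4, 13>

The first coordinate travels 3 per step and bounces off the walls at -9 and 2.
  step 7: -5 → -8
  step 8: -8 → -7
  step 9: -7 → -4
The second coordinate changes by +1 each step: at step 9 it is 13.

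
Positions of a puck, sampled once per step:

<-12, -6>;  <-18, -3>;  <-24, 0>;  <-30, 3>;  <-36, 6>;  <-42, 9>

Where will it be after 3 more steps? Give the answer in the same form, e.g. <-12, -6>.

The position changes by <-6, +3> every step.
step 6: <-42, 9> + <-6, +3> → <-48, 12>
step 7: <-48, 12> + <-6, +3> → <-54, 15>
step 8: <-54, 15> + <-6, +3> → <-60, 18>

<-60, 18>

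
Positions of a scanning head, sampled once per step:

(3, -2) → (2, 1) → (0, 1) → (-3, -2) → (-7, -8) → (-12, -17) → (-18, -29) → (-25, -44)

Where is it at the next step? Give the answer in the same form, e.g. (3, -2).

Successive displacements: (-1, +3), (-2, +0), (-3, -3), (-4, -6), (-5, -9), (-6, -12), (-7, -15) — each changes by (-1, -3).
step 8: (-25, -44) + (-8, -18) → (-33, -62)

(-33, -62)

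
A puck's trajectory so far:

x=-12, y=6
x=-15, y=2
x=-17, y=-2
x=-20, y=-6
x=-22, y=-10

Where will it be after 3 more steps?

The moves between consecutive positions are (-3, -4), (-2, -4), (-3, -4), (-2, -4); they repeat the 2-cycle [(-3, -4), (-2, -4)].
step 5: apply (-3, -4) → x=-25, y=-14
step 6: apply (-2, -4) → x=-27, y=-18
step 7: apply (-3, -4) → x=-30, y=-22

x=-30, y=-22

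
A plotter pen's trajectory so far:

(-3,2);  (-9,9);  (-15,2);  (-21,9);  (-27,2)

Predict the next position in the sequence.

(-33,9)

The first coordinate changes by -6 each step, so at step 5 it is -3 + 5·(-6) = -33.
The second coordinate repeats the cycle [2, 9] with period 2; step 5 mod 2 = 1, giving 9.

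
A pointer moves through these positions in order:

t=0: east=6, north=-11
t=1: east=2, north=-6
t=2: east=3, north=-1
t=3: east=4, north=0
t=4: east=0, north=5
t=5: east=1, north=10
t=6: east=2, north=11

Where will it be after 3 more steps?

east=0, north=22

The moves between consecutive positions are (-4, +5), (+1, +5), (+1, +1), (-4, +5), (+1, +5), (+1, +1); they repeat the 3-cycle [(-4, +5), (+1, +5), (+1, +1)].
step 7: apply (-4, +5) → east=-2, north=16
step 8: apply (+1, +5) → east=-1, north=21
step 9: apply (+1, +1) → east=0, north=22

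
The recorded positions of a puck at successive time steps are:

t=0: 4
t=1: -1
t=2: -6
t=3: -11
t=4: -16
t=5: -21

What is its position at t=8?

The position changes by -5 every step.
step 6: -21 − 5 → -26
step 7: -26 − 5 → -31
step 8: -31 − 5 → -36

-36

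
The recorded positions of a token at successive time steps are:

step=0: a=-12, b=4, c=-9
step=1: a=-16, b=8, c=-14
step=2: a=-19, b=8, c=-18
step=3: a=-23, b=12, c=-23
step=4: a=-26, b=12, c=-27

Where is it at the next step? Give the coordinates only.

Differencing gives (-4,+4,-5), (-3,+0,-4), (-4,+4,-5), (-3,+0,-4). This is the pattern (-4,+4,-5), (-3,+0,-4) repeated.
step 5: apply (-4,+4,-5) → a=-30, b=16, c=-32

a=-30, b=16, c=-32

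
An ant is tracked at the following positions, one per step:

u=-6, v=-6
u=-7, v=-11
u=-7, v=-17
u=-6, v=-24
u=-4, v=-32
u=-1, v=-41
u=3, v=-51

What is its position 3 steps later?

u=21, v=-87

Successive displacements: (-1, -5), (+0, -6), (+1, -7), (+2, -8), (+3, -9), (+4, -10) — each changes by (+1, -1).
step 7: u=3, v=-51 + (+5, -11) → u=8, v=-62
step 8: u=8, v=-62 + (+6, -12) → u=14, v=-74
step 9: u=14, v=-74 + (+7, -13) → u=21, v=-87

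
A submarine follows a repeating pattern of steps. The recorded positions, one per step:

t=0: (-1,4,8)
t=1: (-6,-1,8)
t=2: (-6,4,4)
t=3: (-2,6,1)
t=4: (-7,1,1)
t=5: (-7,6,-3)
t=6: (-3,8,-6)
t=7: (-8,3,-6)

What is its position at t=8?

The moves between consecutive positions are (-5,-5,+0), (+0,+5,-4), (+4,+2,-3), (-5,-5,+0), (+0,+5,-4), (+4,+2,-3), (-5,-5,+0); they repeat the 3-cycle [(-5,-5,+0), (+0,+5,-4), (+4,+2,-3)].
step 8: apply (+0,+5,-4) → (-8,8,-10)

(-8,8,-10)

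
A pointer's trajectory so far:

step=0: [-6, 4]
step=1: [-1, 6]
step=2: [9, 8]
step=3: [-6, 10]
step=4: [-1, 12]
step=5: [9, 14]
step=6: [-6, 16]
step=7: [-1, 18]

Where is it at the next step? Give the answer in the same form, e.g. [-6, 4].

[9, 20]

The first coordinate repeats the cycle [-6, -1, 9] with period 3; step 8 mod 3 = 2, giving 9.
The second coordinate changes by +2 each step, so at step 8 it is 4 + 8·(2) = 20.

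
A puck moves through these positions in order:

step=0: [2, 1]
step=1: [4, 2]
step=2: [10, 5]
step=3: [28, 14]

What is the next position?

[82, 41]

The jumps are [+2, +1], [+6, +3], [+18, +9] — a geometric progression with ratio 3.
step 4: [28, 14] + [+54, +27] → [82, 41]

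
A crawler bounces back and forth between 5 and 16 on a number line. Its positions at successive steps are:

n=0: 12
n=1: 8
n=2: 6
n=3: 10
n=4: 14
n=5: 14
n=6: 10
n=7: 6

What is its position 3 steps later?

The value travels 4 per step and bounces off the walls at 5 and 16.
  step 8: 6 → 8
  step 9: 8 → 12
  step 10: 12 → 16

16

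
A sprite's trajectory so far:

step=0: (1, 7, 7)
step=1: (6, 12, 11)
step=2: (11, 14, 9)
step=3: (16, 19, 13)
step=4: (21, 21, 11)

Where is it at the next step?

Differencing gives (+5, +5, +4), (+5, +2, -2), (+5, +5, +4), (+5, +2, -2). This is the pattern (+5, +5, +4), (+5, +2, -2) repeated.
step 5: apply (+5, +5, +4) → (26, 26, 15)

(26, 26, 15)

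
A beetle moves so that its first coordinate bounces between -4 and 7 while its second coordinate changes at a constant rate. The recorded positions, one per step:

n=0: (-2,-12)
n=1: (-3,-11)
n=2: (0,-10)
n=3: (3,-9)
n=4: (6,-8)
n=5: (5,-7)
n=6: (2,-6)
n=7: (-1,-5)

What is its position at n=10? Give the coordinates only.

(2,-2)

The first coordinate reflects between -4 and 7, moving 3 per step.
  step 8: -1 → -4
  step 9: -4 → -1
  step 10: -1 → 2
The second coordinate changes by +1 each step: at step 10 it is -2.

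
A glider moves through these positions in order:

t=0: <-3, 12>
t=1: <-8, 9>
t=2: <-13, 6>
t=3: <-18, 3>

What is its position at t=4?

<-23, 0>

The position changes by <-5, -3> every step.
step 4: <-18, 3> + <-5, -3> → <-23, 0>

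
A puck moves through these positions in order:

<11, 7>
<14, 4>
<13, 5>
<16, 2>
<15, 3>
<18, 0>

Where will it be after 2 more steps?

Step-to-step displacements: <+3, -3>, <-1, +1>, <+3, -3>, <-1, +1>, <+3, -3> — a repeating cycle of length 2.
step 6: apply <-1, +1> → <17, 1>
step 7: apply <+3, -3> → <20, -2>

<20, -2>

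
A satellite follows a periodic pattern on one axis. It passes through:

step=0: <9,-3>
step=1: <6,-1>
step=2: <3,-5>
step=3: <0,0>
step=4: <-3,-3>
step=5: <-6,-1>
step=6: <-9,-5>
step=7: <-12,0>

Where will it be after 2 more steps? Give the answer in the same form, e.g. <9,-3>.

<-18,-1>

The first coordinate changes by -3 each step, so at step 9 it is 9 + 9·(-3) = -18.
The second coordinate repeats the cycle [-3, -1, -5, 0] with period 4; step 9 mod 4 = 1, giving -1.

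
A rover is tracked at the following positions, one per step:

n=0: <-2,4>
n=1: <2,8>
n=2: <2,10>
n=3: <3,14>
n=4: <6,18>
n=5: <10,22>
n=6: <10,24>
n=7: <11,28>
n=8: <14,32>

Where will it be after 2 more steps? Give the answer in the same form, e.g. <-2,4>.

<18,38>

Step-to-step displacements: <+4,+4>, <+0,+2>, <+1,+4>, <+3,+4>, <+4,+4>, <+0,+2>, <+1,+4>, <+3,+4> — a repeating cycle of length 4.
step 9: apply <+4,+4> → <18,36>
step 10: apply <+0,+2> → <18,38>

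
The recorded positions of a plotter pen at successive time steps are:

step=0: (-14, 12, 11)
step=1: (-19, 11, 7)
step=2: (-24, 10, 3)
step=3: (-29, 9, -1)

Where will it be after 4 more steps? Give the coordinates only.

(-49, 5, -17)

Each step adds (-5, -1, -4) to the position.
step 4: (-29, 9, -1) + (-5, -1, -4) → (-34, 8, -5)
step 5: (-34, 8, -5) + (-5, -1, -4) → (-39, 7, -9)
step 6: (-39, 7, -9) + (-5, -1, -4) → (-44, 6, -13)
step 7: (-44, 6, -13) + (-5, -1, -4) → (-49, 5, -17)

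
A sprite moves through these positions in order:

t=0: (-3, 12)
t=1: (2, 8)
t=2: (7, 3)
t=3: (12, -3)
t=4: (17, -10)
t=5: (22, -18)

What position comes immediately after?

Taking differences between consecutive positions: (+5, -4), (+5, -5), (+5, -6), (+5, -7), (+5, -8). These grow by (+0, -1) each step.
step 6: (22, -18) + (+5, -9) → (27, -27)

(27, -27)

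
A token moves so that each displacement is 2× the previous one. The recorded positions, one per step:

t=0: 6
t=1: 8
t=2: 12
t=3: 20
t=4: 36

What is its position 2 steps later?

The jumps are +2, +4, +8, +16 — a geometric progression with ratio 2.
step 5: 36 + 32 → 68
step 6: 68 + 64 → 132

132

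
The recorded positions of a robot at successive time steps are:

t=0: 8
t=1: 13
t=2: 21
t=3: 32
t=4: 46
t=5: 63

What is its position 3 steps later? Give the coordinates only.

Taking differences between consecutive positions: +5, +8, +11, +14, +17. These grow by +3 each step.
step 6: 63 + 20 → 83
step 7: 83 + 23 → 106
step 8: 106 + 26 → 132

132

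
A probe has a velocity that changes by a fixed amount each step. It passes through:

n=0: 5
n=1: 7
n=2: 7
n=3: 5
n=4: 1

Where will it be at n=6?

Successive displacements: +2, +0, -2, -4 — each changes by -2.
step 5: 1 − 6 → -5
step 6: -5 − 8 → -13

-13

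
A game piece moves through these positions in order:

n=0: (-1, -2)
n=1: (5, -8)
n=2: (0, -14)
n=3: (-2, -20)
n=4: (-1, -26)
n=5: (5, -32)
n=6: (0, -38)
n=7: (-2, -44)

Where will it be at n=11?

First: cycles through -1, 5, 0, -2 every 4 steps. Step 11 lands at position 3 of the cycle → -2.
Second: linear, -6 per step → -68 at step 11.

(-2, -68)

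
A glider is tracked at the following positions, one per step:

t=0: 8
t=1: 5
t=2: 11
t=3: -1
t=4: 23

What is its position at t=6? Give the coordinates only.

Consecutive displacements -3, +6, -12, +24 scale by a factor of -2 each step.
step 5: 23 − 48 → -25
step 6: -25 + 96 → 71

71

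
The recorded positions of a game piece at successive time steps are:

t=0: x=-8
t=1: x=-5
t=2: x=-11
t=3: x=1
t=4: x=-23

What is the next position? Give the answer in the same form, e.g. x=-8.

x=25

Step-to-step displacements: +3, -6, +12, -24; each is -2× the previous.
step 5: -23 + 48 → x=25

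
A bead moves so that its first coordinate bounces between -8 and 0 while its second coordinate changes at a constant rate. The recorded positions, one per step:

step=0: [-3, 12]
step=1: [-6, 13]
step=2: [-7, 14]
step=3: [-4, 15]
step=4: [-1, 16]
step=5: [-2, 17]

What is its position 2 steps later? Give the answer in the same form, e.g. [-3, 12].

[-8, 19]

The first coordinate reflects between -8 and 0, moving 3 per step.
  step 6: -2 → -5
  step 7: -5 → -8
The second coordinate changes by +1 each step: at step 7 it is 19.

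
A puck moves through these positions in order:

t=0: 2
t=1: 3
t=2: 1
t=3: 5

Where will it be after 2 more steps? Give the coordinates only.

The jumps are +1, -2, +4 — a geometric progression with ratio -2.
step 4: 5 − 8 → -3
step 5: -3 + 16 → 13

13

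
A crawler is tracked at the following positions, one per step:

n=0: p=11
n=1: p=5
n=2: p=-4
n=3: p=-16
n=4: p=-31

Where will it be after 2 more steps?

Taking differences between consecutive positions: -6, -9, -12, -15. These grow by -3 each step.
step 5: -31 − 18 → p=-49
step 6: -49 − 21 → p=-70

p=-70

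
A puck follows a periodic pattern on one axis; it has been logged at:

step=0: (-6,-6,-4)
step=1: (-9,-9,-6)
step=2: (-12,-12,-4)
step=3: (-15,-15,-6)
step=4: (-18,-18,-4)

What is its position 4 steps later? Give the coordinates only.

(-30,-30,-4)

First: linear, -3 per step → -30 at step 8.
Second: linear, -3 per step → -30 at step 8.
Third: cycles through -4, -6 every 2 steps. Step 8 lands at position 0 of the cycle → -4.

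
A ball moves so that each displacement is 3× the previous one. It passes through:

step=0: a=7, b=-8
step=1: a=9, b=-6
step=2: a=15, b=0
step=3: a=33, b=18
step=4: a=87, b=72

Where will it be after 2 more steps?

Step-to-step displacements: (+2, +2), (+6, +6), (+18, +18), (+54, +54); each is 3× the previous.
step 5: a=87, b=72 + (+162, +162) → a=249, b=234
step 6: a=249, b=234 + (+486, +486) → a=735, b=720

a=735, b=720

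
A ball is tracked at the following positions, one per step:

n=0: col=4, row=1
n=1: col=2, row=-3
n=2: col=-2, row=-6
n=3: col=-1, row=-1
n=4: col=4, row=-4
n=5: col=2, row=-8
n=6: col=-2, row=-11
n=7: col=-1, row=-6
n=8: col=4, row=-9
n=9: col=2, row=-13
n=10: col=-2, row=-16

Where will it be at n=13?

The moves between consecutive positions are (-2, -4), (-4, -3), (+1, +5), (+5, -3), (-2, -4), (-4, -3), (+1, +5), (+5, -3), (-2, -4), (-4, -3); they repeat the 4-cycle [(-2, -4), (-4, -3), (+1, +5), (+5, -3)].
step 11: apply (+1, +5) → col=-1, row=-11
step 12: apply (+5, -3) → col=4, row=-14
step 13: apply (-2, -4) → col=2, row=-18

col=2, row=-18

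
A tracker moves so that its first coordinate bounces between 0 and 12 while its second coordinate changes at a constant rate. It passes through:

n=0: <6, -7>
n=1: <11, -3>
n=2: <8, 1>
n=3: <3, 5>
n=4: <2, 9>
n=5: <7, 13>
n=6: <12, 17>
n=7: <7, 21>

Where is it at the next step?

<2, 25>

The first coordinate reflects between 0 and 12, moving 5 per step.
  step 8: 7 → 2
The second coordinate changes by +4 each step: at step 8 it is 25.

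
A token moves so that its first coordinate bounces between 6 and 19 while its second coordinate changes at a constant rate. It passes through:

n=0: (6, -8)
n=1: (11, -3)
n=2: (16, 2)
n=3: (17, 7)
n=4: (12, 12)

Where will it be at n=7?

The first coordinate travels 5 per step and bounces off the walls at 6 and 19.
  step 5: 12 → 7
  step 6: 7 → 10
  step 7: 10 → 15
The second coordinate changes by +5 each step: at step 7 it is 27.

(15, 27)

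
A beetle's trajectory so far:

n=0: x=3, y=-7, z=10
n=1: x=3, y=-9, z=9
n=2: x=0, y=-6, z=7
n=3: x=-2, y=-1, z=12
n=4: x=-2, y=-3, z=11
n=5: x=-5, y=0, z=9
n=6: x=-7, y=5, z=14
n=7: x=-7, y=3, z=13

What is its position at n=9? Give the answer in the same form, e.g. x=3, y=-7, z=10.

The moves between consecutive positions are (+0, -2, -1), (-3, +3, -2), (-2, +5, +5), (+0, -2, -1), (-3, +3, -2), (-2, +5, +5), (+0, -2, -1); they repeat the 3-cycle [(+0, -2, -1), (-3, +3, -2), (-2, +5, +5)].
step 8: apply (-3, +3, -2) → x=-10, y=6, z=11
step 9: apply (-2, +5, +5) → x=-12, y=11, z=16

x=-12, y=11, z=16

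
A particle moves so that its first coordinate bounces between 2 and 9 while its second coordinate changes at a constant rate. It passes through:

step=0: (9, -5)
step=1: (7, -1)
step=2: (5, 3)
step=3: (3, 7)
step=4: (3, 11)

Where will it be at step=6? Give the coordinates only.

(7, 19)

The first coordinate reflects between 2 and 9, moving 2 per step.
  step 5: 3 → 5
  step 6: 5 → 7
The second coordinate changes by +4 each step: at step 6 it is 19.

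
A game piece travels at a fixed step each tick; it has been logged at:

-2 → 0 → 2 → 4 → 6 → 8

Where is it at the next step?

10

The position changes by +2 every step.
step 6: 8 + 2 → 10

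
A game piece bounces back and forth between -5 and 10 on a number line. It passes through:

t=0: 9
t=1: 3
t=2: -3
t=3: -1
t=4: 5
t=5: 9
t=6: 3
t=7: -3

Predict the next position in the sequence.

The value reflects between -5 and 10, moving 6 per step.
  step 8: -3 → -1

-1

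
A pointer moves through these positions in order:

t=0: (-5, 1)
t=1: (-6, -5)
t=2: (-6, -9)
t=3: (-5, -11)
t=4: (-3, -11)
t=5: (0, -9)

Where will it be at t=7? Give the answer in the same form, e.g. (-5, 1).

(9, 1)

Taking differences between consecutive positions: (-1, -6), (+0, -4), (+1, -2), (+2, +0), (+3, +2). These grow by (+1, +2) each step.
step 6: (0, -9) + (+4, +4) → (4, -5)
step 7: (4, -5) + (+5, +6) → (9, 1)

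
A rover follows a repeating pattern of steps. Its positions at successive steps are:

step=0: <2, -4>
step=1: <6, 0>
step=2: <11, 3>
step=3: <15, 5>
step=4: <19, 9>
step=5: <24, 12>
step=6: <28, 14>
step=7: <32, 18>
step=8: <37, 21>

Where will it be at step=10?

<45, 27>

Step-to-step displacements: <+4, +4>, <+5, +3>, <+4, +2>, <+4, +4>, <+5, +3>, <+4, +2>, <+4, +4>, <+5, +3> — a repeating cycle of length 3.
step 9: apply <+4, +2> → <41, 23>
step 10: apply <+4, +4> → <45, 27>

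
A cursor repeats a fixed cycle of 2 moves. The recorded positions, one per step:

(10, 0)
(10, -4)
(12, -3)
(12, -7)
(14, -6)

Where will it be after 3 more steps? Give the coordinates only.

(16, -13)

Differencing gives (+0, -4), (+2, +1), (+0, -4), (+2, +1). This is the pattern (+0, -4), (+2, +1) repeated.
step 5: apply (+0, -4) → (14, -10)
step 6: apply (+2, +1) → (16, -9)
step 7: apply (+0, -4) → (16, -13)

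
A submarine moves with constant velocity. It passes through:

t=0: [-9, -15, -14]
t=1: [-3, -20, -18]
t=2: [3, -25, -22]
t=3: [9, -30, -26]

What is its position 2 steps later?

[21, -40, -34]

The position changes by [+6, -5, -4] every step.
step 4: [9, -30, -26] + [+6, -5, -4] → [15, -35, -30]
step 5: [15, -35, -30] + [+6, -5, -4] → [21, -40, -34]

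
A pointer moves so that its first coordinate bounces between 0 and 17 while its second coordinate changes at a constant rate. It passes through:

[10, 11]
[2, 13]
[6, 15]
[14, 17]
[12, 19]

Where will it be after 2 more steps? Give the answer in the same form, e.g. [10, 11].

The first coordinate travels 8 per step and bounces off the walls at 0 and 17.
  step 5: 12 → 4
  step 6: 4 → 4
The second coordinate changes by +2 each step: at step 6 it is 23.

[4, 23]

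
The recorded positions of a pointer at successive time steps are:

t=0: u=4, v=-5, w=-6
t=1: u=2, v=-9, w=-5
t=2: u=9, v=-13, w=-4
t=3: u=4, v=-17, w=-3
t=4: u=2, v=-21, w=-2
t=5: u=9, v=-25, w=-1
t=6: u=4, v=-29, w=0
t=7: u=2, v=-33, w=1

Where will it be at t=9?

The u coordinate repeats the cycle [4, 2, 9] with period 3; step 9 mod 3 = 0, giving 4.
The v coordinate changes by -4 each step, so at step 9 it is -5 + 9·(-4) = -41.
The w coordinate changes by +1 each step, so at step 9 it is -6 + 9·(1) = 3.

u=4, v=-41, w=3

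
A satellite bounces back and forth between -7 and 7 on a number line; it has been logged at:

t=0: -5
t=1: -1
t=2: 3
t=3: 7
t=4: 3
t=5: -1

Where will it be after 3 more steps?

The value reflects between -7 and 7, moving 4 per step.
  step 6: -1 → -5
  step 7: -5 → -5
  step 8: -5 → -1

-1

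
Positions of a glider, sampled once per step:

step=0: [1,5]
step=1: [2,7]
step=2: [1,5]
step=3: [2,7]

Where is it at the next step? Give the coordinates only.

Consecutive displacements [+1,+2], [-1,-2], [+1,+2] scale by a factor of -1 each step.
step 4: [2,7] + [-1,-2] → [1,5]

[1,5]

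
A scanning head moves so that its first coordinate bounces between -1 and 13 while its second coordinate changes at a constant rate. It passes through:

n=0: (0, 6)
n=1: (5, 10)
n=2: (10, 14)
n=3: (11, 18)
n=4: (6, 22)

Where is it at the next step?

The first coordinate travels 5 per step and bounces off the walls at -1 and 13.
  step 5: 6 → 1
The second coordinate changes by +4 each step: at step 5 it is 26.

(1, 26)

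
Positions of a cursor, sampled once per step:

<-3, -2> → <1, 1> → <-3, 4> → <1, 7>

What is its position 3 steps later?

<-3, 16>

First: cycles through -3, 1 every 2 steps. Step 6 lands at position 0 of the cycle → -3.
Second: linear, +3 per step → 16 at step 6.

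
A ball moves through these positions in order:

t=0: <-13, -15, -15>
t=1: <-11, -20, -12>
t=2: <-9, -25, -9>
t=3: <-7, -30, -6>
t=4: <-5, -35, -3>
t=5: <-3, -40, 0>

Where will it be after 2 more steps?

Constant displacement of <+2, -5, +3> per step.
step 6: <-3, -40, 0> + <+2, -5, +3> → <-1, -45, 3>
step 7: <-1, -45, 3> + <+2, -5, +3> → <1, -50, 6>

<1, -50, 6>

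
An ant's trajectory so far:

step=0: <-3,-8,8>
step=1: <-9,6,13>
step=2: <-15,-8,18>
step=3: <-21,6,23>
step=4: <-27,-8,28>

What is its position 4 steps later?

<-51,-8,48>

First: linear, -6 per step → -51 at step 8.
Second: cycles through -8, 6 every 2 steps. Step 8 lands at position 0 of the cycle → -8.
Third: linear, +5 per step → 48 at step 8.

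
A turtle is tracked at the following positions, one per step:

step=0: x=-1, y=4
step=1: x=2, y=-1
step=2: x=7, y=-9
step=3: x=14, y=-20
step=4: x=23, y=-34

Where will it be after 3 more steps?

x=62, y=-94

First differences are (+3, -5), (+5, -8), (+7, -11), (+9, -14); their common second difference is (+2, -3) (constant acceleration).
step 5: x=23, y=-34 + (+11, -17) → x=34, y=-51
step 6: x=34, y=-51 + (+13, -20) → x=47, y=-71
step 7: x=47, y=-71 + (+15, -23) → x=62, y=-94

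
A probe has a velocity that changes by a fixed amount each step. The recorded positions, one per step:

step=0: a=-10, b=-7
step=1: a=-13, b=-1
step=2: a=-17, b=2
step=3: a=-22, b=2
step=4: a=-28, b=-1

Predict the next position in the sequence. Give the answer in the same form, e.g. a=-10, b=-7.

a=-35, b=-7

First differences are (-3,+6), (-4,+3), (-5,+0), (-6,-3); their common second difference is (-1,-3) (constant acceleration).
step 5: a=-28, b=-1 + (-7,-6) → a=-35, b=-7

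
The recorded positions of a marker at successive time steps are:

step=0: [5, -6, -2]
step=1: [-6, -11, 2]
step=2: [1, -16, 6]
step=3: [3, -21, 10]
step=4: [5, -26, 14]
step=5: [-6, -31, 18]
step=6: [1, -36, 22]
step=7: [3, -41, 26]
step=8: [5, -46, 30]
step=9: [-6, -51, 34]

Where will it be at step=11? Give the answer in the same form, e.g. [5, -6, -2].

The first coordinate repeats the cycle [5, -6, 1, 3] with period 4; step 11 mod 4 = 3, giving 3.
The second coordinate changes by -5 each step, so at step 11 it is -6 + 11·(-5) = -61.
The third coordinate changes by +4 each step, so at step 11 it is -2 + 11·(4) = 42.

[3, -61, 42]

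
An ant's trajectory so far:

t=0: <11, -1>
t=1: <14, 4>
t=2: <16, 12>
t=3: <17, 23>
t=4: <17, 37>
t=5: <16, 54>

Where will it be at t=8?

Successive displacements: <+3, +5>, <+2, +8>, <+1, +11>, <+0, +14>, <-1, +17> — each changes by <-1, +3>.
step 6: <16, 54> + <-2, +20> → <14, 74>
step 7: <14, 74> + <-3, +23> → <11, 97>
step 8: <11, 97> + <-4, +26> → <7, 123>

<7, 123>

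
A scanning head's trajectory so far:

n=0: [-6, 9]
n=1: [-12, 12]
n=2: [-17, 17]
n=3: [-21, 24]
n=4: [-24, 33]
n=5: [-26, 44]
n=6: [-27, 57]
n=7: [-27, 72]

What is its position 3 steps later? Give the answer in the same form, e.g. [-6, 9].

Taking differences between consecutive positions: [-6, +3], [-5, +5], [-4, +7], [-3, +9], [-2, +11], [-1, +13], [+0, +15]. These grow by [+1, +2] each step.
step 8: [-27, 72] + [+1, +17] → [-26, 89]
step 9: [-26, 89] + [+2, +19] → [-24, 108]
step 10: [-24, 108] + [+3, +21] → [-21, 129]

[-21, 129]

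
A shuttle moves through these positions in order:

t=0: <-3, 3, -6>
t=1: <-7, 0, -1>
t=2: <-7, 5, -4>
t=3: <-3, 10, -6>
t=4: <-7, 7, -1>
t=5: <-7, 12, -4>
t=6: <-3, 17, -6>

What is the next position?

<-7, 14, -1>

Differencing gives <-4, -3, +5>, <+0, +5, -3>, <+4, +5, -2>, <-4, -3, +5>, <+0, +5, -3>, <+4, +5, -2>. This is the pattern <-4, -3, +5>, <+0, +5, -3>, <+4, +5, -2> repeated.
step 7: apply <-4, -3, +5> → <-7, 14, -1>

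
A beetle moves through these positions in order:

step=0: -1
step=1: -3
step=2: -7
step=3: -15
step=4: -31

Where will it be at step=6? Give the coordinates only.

-127

Consecutive displacements -2, -4, -8, -16 scale by a factor of 2 each step.
step 5: -31 − 32 → -63
step 6: -63 − 64 → -127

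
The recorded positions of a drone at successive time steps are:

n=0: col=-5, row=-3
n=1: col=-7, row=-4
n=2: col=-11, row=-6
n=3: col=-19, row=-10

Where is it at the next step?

col=-35, row=-18

The jumps are (-2, -1), (-4, -2), (-8, -4) — a geometric progression with ratio 2.
step 4: col=-19, row=-10 + (-16, -8) → col=-35, row=-18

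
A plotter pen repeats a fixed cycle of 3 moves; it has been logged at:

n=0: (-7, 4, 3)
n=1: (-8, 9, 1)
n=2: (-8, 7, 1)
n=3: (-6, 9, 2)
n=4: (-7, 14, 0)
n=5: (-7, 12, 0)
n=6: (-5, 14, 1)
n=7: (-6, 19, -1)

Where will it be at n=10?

(-5, 24, -2)

The moves between consecutive positions are (-1, +5, -2), (+0, -2, +0), (+2, +2, +1), (-1, +5, -2), (+0, -2, +0), (+2, +2, +1), (-1, +5, -2); they repeat the 3-cycle [(-1, +5, -2), (+0, -2, +0), (+2, +2, +1)].
step 8: apply (+0, -2, +0) → (-6, 17, -1)
step 9: apply (+2, +2, +1) → (-4, 19, 0)
step 10: apply (-1, +5, -2) → (-5, 24, -2)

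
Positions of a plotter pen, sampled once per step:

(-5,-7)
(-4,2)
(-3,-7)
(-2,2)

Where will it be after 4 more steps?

(2,2)

First: linear, +1 per step → 2 at step 7.
Second: cycles through -7, 2 every 2 steps. Step 7 lands at position 1 of the cycle → 2.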